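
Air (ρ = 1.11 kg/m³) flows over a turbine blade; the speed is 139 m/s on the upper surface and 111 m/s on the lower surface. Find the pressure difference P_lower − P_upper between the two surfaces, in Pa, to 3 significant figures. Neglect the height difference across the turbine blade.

Bernoulli (same height): P_lower − P_upper = ½ρ(v_upper² − v_lower²).
ΔP = ½·1.11·(139² − 111²) = 3890 Pa.

ΔP ≈ 3890 Pa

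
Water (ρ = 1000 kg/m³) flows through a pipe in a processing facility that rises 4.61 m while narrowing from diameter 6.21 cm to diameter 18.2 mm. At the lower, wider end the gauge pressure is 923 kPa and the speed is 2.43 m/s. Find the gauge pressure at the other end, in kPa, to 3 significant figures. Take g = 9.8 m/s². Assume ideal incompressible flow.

P₂ ≈ 481 kPa

By continuity, v₂ = v₁·A₁/A₂ = 2.43·(30.3/2.60) = 28.3 m/s.
Energy conservation along the streamline gives P₂ = P₁ − ½ρ(v₂² − v₁²) − ρg(h₂ − h₁).
P₂ = 923000 + ½·1000·(2.43² − 28.3²) − 1000·9.8·(+4.61) = 923000 + (-397000) − (45200) = 481000 Pa.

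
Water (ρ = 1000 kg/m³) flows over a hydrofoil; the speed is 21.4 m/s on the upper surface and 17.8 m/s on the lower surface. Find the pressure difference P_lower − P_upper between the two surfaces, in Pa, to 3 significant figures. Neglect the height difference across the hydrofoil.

70600 Pa

Bernoulli (same height): P_lower − P_upper = ½ρ(v_upper² − v_lower²).
ΔP = ½·1000·(21.4² − 17.8²) = 70600 Pa.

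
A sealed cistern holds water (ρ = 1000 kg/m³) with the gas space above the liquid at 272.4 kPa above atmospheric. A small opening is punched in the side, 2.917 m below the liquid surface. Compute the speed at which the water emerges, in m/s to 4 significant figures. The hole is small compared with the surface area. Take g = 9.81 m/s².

v ≈ 24.54 m/s

Take point 1 at the surface (v₁ ≈ 0) and point 2 at the hole (at atmospheric pressure). Bernoulli: P₁ + ρg h = P_atm + ½ρv₂².
With P₁ − P_atm = 272400 Pa, v₂ = √(2gh + 2ΔP/ρ) = √(2·9.81·2.917 + 2·272400/1000) = 24.54 m/s.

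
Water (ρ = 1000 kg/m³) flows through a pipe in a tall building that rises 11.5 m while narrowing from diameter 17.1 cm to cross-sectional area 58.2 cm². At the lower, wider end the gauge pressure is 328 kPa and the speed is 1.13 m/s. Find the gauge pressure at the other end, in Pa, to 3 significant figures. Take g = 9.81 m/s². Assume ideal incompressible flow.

P₂ ≈ 206000 Pa

By continuity, v₂ = v₁·A₁/A₂ = 1.13·(230/58.2) = 4.46 m/s.
Bernoulli: P₁ + ½ρv₁² + ρg h₁ = P₂ + ½ρv₂² + ρg h₂, so P₂ = P₁ + ½ρ(v₁² − v₂²) − ρg(h₂ − h₁).
P₂ = 328000 + ½·1000·(1.13² − 4.46²) − 1000·9.81·(+11.5) = 328000 + (-9300) − (113000) = 206000 Pa.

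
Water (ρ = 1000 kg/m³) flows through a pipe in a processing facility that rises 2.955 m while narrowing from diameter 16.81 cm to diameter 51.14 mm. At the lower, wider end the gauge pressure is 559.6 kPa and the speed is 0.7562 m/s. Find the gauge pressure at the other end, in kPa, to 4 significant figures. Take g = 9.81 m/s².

By continuity, v₂ = v₁·A₁/A₂ = 0.7562·(221.9/20.54) = 8.171 m/s.
Bernoulli: P₁ + ½ρv₁² + ρg h₁ = P₂ + ½ρv₂² + ρg h₂, so P₂ = P₁ + ½ρ(v₁² − v₂²) − ρg(h₂ − h₁).
P₂ = 559600 + ½·1000·(0.7562² − 8.171²) − 1000·9.81·(+2.955) = 559600 + (-33090) − (28990) = 497500 Pa.

497.5 kPa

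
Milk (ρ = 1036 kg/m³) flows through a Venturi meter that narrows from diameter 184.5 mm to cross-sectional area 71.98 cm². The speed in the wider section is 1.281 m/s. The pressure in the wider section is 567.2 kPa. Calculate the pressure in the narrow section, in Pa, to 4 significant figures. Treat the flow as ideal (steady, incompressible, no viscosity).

P₂ ≈ 556300 Pa

Continuity gives A₁v₁ = A₂v₂, so v₂ = (267.4 cm²)/(71.98 cm²) × 1.281 m/s = 4.758 m/s.
Along the horizontal streamline, P + ½ρv² is constant.
P₂ = P₁ − ½ρ(v₂² − v₁²) = 567200 − ½·1036·(4.758² − 1.281²) = 567200 − 10880 = 556300 Pa.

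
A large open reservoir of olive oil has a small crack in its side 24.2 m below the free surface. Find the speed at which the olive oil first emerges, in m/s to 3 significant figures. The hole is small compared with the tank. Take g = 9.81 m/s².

Torricelli's result v = √(2gh) gives v = √(2·9.81·24.2) = 21.8 m/s.

21.8 m/s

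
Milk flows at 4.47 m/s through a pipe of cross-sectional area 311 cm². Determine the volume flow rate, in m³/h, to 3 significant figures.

Q ≈ 500 m³/h

Q = A·v = 0.0311 m² × 4.47 m/s = 0.139 m³/s.
Converting: 0.139 m³/s × 3600 = 500 m³/h.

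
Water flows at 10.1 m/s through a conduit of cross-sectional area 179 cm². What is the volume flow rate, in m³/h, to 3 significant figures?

Q = A·v = 0.0179 m² × 10.1 m/s = 0.181 m³/s.
Converting: 0.181 m³/s × 3600 = 651 m³/h.

Q ≈ 651 m³/h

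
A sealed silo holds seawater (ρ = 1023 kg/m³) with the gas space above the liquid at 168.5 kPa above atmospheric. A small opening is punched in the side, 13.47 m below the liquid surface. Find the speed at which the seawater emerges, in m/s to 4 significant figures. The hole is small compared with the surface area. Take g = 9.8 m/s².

Take point 1 at the surface (v₁ ≈ 0) and point 2 at the hole (at atmospheric pressure). Bernoulli: P₁ + ρg h = P_atm + ½ρv₂².
With P₁ − P_atm = 168500 Pa, v₂ = √(2gh + 2ΔP/ρ) = √(2·9.8·13.47 + 2·168500/1023) = 24.36 m/s.

24.36 m/s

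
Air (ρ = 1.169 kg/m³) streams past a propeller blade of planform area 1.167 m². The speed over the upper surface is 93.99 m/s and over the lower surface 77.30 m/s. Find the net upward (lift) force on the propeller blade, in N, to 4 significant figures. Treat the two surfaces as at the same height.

With equal heights on the two surfaces, Bernoulli gives P_lower − P_upper = ½ρ(v_upper² − v_lower²).
ΔP = ½·1.169·(93.99² − 77.30²) = 1671 Pa.
Lift = ΔP · A = 1671 × 1.167 = 1950 N.

F ≈ 1950 N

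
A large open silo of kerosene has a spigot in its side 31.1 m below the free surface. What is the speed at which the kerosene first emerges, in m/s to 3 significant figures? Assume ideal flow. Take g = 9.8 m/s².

Bernoulli from surface to hole (P equal, v_surface ≈ 0): v = √(2gh) = √(2×9.8×31.1) = 24.7 m/s.

24.7 m/s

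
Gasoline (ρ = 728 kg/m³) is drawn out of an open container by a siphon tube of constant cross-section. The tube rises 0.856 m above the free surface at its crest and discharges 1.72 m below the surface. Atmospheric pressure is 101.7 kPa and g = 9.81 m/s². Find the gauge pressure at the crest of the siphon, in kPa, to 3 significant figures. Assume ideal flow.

-18.4 kPa

Bernoulli surface→outlet gives ½v² = g·h_out, so v = √(2·9.81·1.72) = 5.81 m/s.
With constant cross-section the crest speed equals v; applying Bernoulli from the surface up to the crest, P_top = P_atm − ½ρv² − ρg·h_top.
P_top = 101700 − ½·728·5.81² − 728·9.81·0.856 = 83300 Pa. So P_gauge = P_top − P_atm = -18400 Pa.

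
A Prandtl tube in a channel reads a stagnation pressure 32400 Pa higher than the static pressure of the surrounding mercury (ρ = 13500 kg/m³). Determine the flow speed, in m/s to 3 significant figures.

Bernoulli between the free stream and the stagnation point: ½ρv² = P_stag − P_static.
v = √(2ΔP/ρ) = √(2·32400/13500) = 2.19 m/s.

v = 2.19 m/s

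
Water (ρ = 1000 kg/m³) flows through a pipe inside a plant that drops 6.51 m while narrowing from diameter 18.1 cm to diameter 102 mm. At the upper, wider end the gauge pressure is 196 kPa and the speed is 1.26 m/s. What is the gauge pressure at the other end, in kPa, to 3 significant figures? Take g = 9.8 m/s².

By continuity, v₂ = v₁·A₁/A₂ = 1.26·(257/81.7) = 3.97 m/s.
Energy conservation along the streamline gives P₂ = P₁ − ½ρ(v₂² − v₁²) − ρg(h₂ − h₁).
P₂ = 196000 + ½·1000·(1.26² − 3.97²) − 1000·9.8·(−6.51) = 196000 + (-7080) − (-63800) = 253000 Pa.

P₂ = 253 kPa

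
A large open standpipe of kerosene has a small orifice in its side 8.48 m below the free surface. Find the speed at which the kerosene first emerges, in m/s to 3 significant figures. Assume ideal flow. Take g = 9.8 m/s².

The surface is effectively still and both ends are open, so ½v² = gh and v = √(2·9.8·8.48) = 12.9 m/s.

v = 12.9 m/s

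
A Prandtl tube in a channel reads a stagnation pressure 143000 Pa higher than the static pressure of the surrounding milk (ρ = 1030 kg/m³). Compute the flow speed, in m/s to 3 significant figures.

Bernoulli between the free stream and the stagnation point: ½ρv² = P_stag − P_static.
v = √(2ΔP/ρ) = √(2·143000/1030) = 16.7 m/s.

v ≈ 16.7 m/s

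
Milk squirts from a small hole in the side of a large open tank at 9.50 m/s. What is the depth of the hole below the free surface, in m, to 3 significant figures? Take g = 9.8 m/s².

h = 4.60 m

Inverting v = √(2gh) gives h = v² / 2g.
h = 9.50²/(2·9.8) = 90.2/19.60 = 4.60 m.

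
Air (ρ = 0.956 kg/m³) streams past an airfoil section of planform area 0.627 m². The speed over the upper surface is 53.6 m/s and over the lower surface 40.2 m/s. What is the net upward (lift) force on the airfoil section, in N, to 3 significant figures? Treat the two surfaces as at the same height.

From P + ½ρv² = const at equal height, P_low − P_up = ½ρ(v_up² − v_low²).
ΔP = ½·0.956·(53.6² − 40.2²) = 601 Pa.
Lift = ΔP · A = 601 × 0.627 = 377 N.

F ≈ 377 N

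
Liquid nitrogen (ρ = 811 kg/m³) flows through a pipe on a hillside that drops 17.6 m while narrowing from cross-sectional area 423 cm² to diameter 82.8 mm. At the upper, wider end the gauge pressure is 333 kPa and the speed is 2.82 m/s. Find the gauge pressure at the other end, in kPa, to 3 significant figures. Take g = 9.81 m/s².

The volume flow rate is constant, so v₂ = (A₁/A₂)v₁ = (423/53.8)·2.82 = 22.2 m/s.
Applying Bernoulli between the two ends and solving for P₂: P₂ = P₁ + ½ρ(v₁² − v₂²) − ρgΔh.
P₂ = 333000 + ½·811·(2.82² − 22.2²) − 811·9.81·(−17.6) = 333000 + (-196000) − (-140000) = 277000 Pa.

P₂ = 277 kPa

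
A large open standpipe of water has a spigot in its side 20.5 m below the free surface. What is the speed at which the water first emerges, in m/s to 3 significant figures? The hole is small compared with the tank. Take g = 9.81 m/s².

Bernoulli from surface to hole (P equal, v_surface ≈ 0): v = √(2gh) = √(2×9.81×20.5) = 20.1 m/s.

v ≈ 20.1 m/s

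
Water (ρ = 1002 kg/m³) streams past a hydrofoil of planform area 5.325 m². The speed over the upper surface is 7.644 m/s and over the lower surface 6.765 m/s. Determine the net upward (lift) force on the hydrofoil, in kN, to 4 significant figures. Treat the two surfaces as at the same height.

F ≈ 33.79 kN

With equal heights on the two surfaces, Bernoulli gives P_lower − P_upper = ½ρ(v_upper² − v_lower²).
ΔP = ½·1002·(7.644² − 6.765²) = 6345 Pa.
Lift = ΔP · A = 6345 × 5.325 = 33790 N.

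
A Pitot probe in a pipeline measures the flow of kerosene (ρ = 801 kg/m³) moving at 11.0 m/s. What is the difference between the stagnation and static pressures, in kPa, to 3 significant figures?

48.5 kPa

Bernoulli between the free stream and the stagnation point: ½ρv² = P_stag − P_static.
ΔP = ½·801·11.0² = 48500 Pa.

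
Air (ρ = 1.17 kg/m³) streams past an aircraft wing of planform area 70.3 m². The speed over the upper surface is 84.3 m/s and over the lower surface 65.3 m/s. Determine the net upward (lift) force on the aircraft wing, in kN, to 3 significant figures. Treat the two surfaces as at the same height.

117 kN

From P + ½ρv² = const at equal height, P_low − P_up = ½ρ(v_up² − v_low²).
ΔP = ½·1.17·(84.3² − 65.3²) = 1660 Pa.
Lift = ΔP · A = 1660 × 70.3 = 117000 N.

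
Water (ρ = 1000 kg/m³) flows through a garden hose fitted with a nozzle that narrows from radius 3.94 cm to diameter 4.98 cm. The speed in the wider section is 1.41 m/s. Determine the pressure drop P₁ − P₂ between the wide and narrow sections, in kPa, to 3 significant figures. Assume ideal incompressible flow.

ΔP = 5.24 kPa

Continuity gives A₁v₁ = A₂v₂, so v₂ = (48.8 cm²)/(19.5 cm²) × 1.41 m/s = 3.53 m/s.
The pipe is horizontal, so Bernoulli reduces to P₁ + ½ρv₁² = P₂ + ½ρv₂².
P₁ − P₂ = ½·1000·(3.53² − 1.41²) = ½·1000·10.5 = 5240 Pa.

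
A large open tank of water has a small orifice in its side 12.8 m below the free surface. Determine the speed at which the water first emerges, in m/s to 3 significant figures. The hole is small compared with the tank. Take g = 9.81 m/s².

v = 15.8 m/s

With the surface at rest and both surface and jet at atmospheric pressure, Bernoulli gives ρg h = ½ρv², so v = √(2gh) = √(2·9.81·12.8) = 15.8 m/s.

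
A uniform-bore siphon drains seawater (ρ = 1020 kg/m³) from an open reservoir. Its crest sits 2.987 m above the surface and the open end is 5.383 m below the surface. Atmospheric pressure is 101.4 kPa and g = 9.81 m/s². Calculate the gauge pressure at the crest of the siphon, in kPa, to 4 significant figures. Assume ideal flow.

From the surface to the outlet (both open to atmosphere, surface at rest): v = √(2g·h_out) = √(2·9.81·5.383) = 10.28 m/s.
With constant cross-section the crest speed equals v; applying Bernoulli from the surface up to the crest, P_top = P_atm − ½ρv² − ρg·h_top.
P_top = 101400 − ½·1020·10.28² − 1020·9.81·2.987 = 17650 Pa. So P_gauge = P_top − P_atm = -83750 Pa.

P_gauge ≈ -83.75 kPa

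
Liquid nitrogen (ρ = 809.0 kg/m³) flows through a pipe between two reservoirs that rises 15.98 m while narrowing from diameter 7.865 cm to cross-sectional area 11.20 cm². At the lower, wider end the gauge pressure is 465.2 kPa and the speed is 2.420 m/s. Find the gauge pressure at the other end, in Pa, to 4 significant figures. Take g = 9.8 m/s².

296300 Pa

The volume flow rate is constant, so v₂ = (A₁/A₂)v₁ = (48.58/11.20)·2.420 = 10.50 m/s.
Bernoulli: P₁ + ½ρv₁² + ρg h₁ = P₂ + ½ρv₂² + ρg h₂, so P₂ = P₁ + ½ρ(v₁² − v₂²) − ρg(h₂ − h₁).
P₂ = 465200 + ½·809.0·(2.420² − 10.50²) − 809.0·9.8·(+15.98) = 465200 + (-42210) − (126700) = 296300 Pa.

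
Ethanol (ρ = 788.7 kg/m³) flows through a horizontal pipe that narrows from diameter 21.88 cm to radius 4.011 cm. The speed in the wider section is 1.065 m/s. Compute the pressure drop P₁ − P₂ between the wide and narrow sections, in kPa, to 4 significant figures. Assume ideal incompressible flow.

Mass conservation (A₁v₁ = A₂v₂) gives v₂ = 1.065 × 376.0/50.54 = 7.923 m/s.
The pipe is horizontal, so Bernoulli reduces to P₁ + ½ρv₁² = P₂ + ½ρv₂².
P₁ − P₂ = ½·788.7·(7.923² − 1.065²) = ½·788.7·61.64 = 24310 Pa.

ΔP ≈ 24.31 kPa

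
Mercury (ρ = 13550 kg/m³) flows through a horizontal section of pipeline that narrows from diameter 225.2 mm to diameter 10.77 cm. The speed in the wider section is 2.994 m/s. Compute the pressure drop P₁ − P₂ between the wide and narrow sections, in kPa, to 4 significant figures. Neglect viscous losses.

Continuity gives A₁v₁ = A₂v₂, so v₂ = (398.3 cm²)/(91.10 cm²) × 2.994 m/s = 13.09 m/s.
The pipe is horizontal, so Bernoulli reduces to P₁ + ½ρv₁² = P₂ + ½ρv₂².
P₁ − P₂ = ½·13550·(13.09² − 2.994²) = ½·13550·162.4 = 1100000 Pa.

ΔP ≈ 1100 kPa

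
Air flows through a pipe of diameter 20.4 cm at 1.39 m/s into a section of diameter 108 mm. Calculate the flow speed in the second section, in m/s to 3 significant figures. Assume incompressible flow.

By continuity, v₂ = v₁·A₁/A₂ = 1.39·(327/91.6) = 4.96 m/s.

4.96 m/s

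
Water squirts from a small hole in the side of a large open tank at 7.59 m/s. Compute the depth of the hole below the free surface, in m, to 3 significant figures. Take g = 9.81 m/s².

Inverting v = √(2gh) gives h = v² / 2g.
h = 7.59²/(2·9.81) = 57.6/19.62 = 2.94 m.

h ≈ 2.94 m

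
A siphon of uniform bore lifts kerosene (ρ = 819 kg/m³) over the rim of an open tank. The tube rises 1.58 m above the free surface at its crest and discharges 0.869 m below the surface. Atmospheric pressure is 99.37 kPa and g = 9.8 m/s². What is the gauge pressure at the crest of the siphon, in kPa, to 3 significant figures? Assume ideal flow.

P_gauge = -19.7 kPa

Bernoulli surface→outlet gives ½v² = g·h_out, so v = √(2·9.8·0.869) = 4.13 m/s.
Continuity keeps v the same throughout the tube; from surface to crest, P_atm + 0 = P_top + ½ρv² + ρg·h_top.
P_top = 99370 − ½·819·4.13² − 819·9.8·1.58 = 79700 Pa. So P_gauge = P_top − P_atm = -19700 Pa.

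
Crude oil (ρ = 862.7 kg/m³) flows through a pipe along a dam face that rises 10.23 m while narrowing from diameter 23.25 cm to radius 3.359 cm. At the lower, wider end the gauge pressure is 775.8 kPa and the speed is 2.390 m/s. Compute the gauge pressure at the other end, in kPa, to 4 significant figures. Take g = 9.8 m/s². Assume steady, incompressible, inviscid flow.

P₂ ≈ 338.3 kPa

Mass conservation (A₁v₁ = A₂v₂) gives v₂ = 2.390 × 424.6/35.45 = 28.63 m/s.
Applying Bernoulli between the two ends and solving for P₂: P₂ = P₁ + ½ρ(v₁² − v₂²) − ρgΔh.
P₂ = 775800 + ½·862.7·(2.390² − 28.63²) − 862.7·9.8·(+10.23) = 775800 + (-351000) − (86490) = 338300 Pa.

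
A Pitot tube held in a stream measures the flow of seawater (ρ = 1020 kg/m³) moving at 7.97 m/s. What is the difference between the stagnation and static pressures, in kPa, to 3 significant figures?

The dynamic pressure equals the rise in static pressure at the stagnation point: ΔP = ½ρv².
ΔP = ½·1020·7.97² = 32400 Pa.

32.4 kPa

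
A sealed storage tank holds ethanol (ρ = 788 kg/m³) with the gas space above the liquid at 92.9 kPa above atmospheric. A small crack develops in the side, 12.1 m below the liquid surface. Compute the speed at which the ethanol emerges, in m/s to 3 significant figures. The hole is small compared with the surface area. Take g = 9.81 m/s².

v ≈ 21.8 m/s

Take point 1 at the surface (v₁ ≈ 0) and point 2 at the hole (at atmospheric pressure). Bernoulli: P₁ + ρg h = P_atm + ½ρv₂².
With P₁ − P_atm = 92900 Pa, v₂ = √(2gh + 2ΔP/ρ) = √(2·9.81·12.1 + 2·92900/788) = 21.8 m/s.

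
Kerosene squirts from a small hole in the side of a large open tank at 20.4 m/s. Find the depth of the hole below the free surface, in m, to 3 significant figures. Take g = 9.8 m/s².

For a small hole in a large open tank, ½v² = gh, giving h = v²/(2g).
h = 20.4²/(2·9.8) = 416/19.60 = 21.2 m.

h ≈ 21.2 m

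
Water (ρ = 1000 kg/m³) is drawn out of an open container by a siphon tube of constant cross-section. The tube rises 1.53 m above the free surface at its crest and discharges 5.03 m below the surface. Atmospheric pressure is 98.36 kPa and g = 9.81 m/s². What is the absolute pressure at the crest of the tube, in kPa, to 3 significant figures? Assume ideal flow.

P_top ≈ 34.0 kPa

From the surface to the outlet (both open to atmosphere, surface at rest): v = √(2g·h_out) = √(2·9.81·5.03) = 9.93 m/s.
With constant cross-section the crest speed equals v; applying Bernoulli from the surface up to the crest, P_top = P_atm − ½ρv² − ρg·h_top.
P_top = 98360 − ½·1000·9.93² − 1000·9.81·1.53 = 34000 Pa.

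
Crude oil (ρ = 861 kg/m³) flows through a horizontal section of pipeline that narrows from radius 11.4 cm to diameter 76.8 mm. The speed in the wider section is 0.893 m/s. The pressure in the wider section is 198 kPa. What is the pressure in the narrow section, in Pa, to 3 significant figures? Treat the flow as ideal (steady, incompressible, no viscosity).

The volume flow rate is constant, so v₂ = (A₁/A₂)v₁ = (408/46.3)·0.893 = 7.87 m/s.
Along the horizontal streamline, P + ½ρv² is constant.
P₂ = P₁ − ½ρ(v₂² − v₁²) = 198000 − ½·861·(7.87² − 0.893²) = 198000 − 26300 = 172000 Pa.

P₂ ≈ 172000 Pa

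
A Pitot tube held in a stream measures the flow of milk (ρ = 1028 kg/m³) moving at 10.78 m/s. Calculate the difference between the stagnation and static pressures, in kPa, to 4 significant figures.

ΔP ≈ 59.73 kPa

The dynamic pressure equals the rise in static pressure at the stagnation point: ΔP = ½ρv².
ΔP = ½·1028·10.78² = 59730 Pa.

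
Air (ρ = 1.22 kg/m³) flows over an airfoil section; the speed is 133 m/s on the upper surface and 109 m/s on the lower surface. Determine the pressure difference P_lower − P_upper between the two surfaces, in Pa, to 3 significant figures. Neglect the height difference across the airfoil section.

With negligible Δh, P + ½ρv² is constant, so P_low − P_up = ½ρ(v_up² − v_low²).
ΔP = ½·1.22·(133² − 109²) = 3540 Pa.

ΔP = 3540 Pa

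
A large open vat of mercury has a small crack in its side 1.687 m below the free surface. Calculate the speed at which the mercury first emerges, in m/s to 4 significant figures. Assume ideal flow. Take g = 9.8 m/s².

v ≈ 5.750 m/s

Bernoulli from surface to hole (P equal, v_surface ≈ 0): v = √(2gh) = √(2×9.8×1.687) = 5.750 m/s.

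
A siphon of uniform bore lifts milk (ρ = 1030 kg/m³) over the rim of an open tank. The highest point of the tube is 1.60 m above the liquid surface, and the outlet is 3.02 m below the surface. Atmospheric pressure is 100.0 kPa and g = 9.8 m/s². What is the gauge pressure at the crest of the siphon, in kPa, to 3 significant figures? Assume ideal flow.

P_gauge ≈ -46.6 kPa

From the surface to the outlet (both open to atmosphere, surface at rest): v = √(2g·h_out) = √(2·9.8·3.02) = 7.69 m/s.
Continuity keeps v the same throughout the tube; from surface to crest, P_atm + 0 = P_top + ½ρv² + ρg·h_top.
P_top = 100000 − ½·1030·7.69² − 1030·9.8·1.60 = 53400 Pa. So P_gauge = P_top − P_atm = -46600 Pa.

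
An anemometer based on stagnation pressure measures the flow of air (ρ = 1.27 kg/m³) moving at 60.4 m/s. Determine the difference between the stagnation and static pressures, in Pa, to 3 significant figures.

Bernoulli between the free stream and the stagnation point: ½ρv² = P_stag − P_static.
ΔP = ½·1.27·60.4² = 2320 Pa.

2320 Pa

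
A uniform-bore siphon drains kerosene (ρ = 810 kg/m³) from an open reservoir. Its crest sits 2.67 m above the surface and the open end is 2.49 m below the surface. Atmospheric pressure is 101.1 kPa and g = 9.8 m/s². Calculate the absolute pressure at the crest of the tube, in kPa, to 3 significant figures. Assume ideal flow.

Bernoulli surface→outlet gives ½v² = g·h_out, so v = √(2·9.8·2.49) = 6.99 m/s.
With constant cross-section the crest speed equals v; applying Bernoulli from the surface up to the crest, P_top = P_atm − ½ρv² − ρg·h_top.
P_top = 101100 − ½·810·6.99² − 810·9.8·2.67 = 60100 Pa.

P_top = 60.1 kPa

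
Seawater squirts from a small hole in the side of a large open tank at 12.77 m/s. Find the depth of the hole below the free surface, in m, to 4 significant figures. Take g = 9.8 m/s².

h ≈ 8.320 m

Inverting v = √(2gh) gives h = v² / 2g.
h = 12.77²/(2·9.8) = 163.1/19.60 = 8.320 m.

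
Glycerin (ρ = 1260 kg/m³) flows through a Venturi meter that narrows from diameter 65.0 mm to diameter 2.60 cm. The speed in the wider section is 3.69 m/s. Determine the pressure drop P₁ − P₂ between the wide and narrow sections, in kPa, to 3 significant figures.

ΔP = 327 kPa

By continuity, v₂ = v₁·A₁/A₂ = 3.69·(33.2/5.31) = 23.1 m/s.
The pipe is horizontal, so Bernoulli reduces to P₁ + ½ρv₁² = P₂ + ½ρv₂².
P₁ − P₂ = ½·1260·(23.1² − 3.69²) = ½·1260·518 = 327000 Pa.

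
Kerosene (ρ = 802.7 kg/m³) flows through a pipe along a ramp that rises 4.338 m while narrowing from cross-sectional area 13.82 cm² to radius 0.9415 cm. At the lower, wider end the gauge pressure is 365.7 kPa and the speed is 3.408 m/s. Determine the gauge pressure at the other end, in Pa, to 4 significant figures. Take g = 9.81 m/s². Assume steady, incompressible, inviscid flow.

P₂ ≈ 221400 Pa

Continuity gives A₁v₁ = A₂v₂, so v₂ = (13.82 cm²)/(2.785 cm²) × 3.408 m/s = 16.91 m/s.
Bernoulli: P₁ + ½ρv₁² + ρg h₁ = P₂ + ½ρv₂² + ρg h₂, so P₂ = P₁ + ½ρ(v₁² − v₂²) − ρg(h₂ − h₁).
P₂ = 365700 + ½·802.7·(3.408² − 16.91²) − 802.7·9.81·(+4.338) = 365700 + (-110100) − (34160) = 221400 Pa.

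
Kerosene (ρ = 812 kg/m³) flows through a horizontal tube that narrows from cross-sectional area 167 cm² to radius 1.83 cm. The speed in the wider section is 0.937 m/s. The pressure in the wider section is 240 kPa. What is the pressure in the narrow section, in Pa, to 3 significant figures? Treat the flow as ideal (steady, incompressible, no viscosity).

The volume flow rate is constant, so v₂ = (A₁/A₂)v₁ = (167/10.5)·0.937 = 14.9 m/s.
With no height change, Bernoulli's equation is P₁ + ½ρv₁² = P₂ + ½ρv₂².
P₂ = P₁ − ½ρ(v₂² − v₁²) = 240000 − ½·812·(14.9² − 0.937²) = 240000 − 89500 = 151000 Pa.

151000 Pa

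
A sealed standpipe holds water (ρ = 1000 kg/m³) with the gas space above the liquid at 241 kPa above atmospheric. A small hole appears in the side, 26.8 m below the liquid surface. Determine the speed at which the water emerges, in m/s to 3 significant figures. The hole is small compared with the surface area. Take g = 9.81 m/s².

v ≈ 31.7 m/s

Take point 1 at the surface (v₁ ≈ 0) and point 2 at the hole (at atmospheric pressure). Bernoulli: P₁ + ρg h = P_atm + ½ρv₂².
With P₁ − P_atm = 241000 Pa, v₂ = √(2gh + 2ΔP/ρ) = √(2·9.81·26.8 + 2·241000/1000) = 31.7 m/s.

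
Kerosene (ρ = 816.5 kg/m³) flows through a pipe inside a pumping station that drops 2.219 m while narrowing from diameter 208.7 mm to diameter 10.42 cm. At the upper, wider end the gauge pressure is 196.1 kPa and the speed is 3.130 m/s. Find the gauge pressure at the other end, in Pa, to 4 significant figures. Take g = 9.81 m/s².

P₂ ≈ 153500 Pa

Mass conservation (A₁v₁ = A₂v₂) gives v₂ = 3.130 × 342.1/85.28 = 12.56 m/s.
Applying Bernoulli between the two ends and solving for P₂: P₂ = P₁ + ½ρ(v₁² − v₂²) − ρgΔh.
P₂ = 196100 + ½·816.5·(3.130² − 12.56²) − 816.5·9.81·(−2.219) = 196100 + (-60360) − (-17770) = 153500 Pa.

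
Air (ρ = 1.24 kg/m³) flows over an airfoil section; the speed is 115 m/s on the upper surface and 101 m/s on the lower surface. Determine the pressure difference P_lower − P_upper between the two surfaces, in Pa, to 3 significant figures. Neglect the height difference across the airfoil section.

Bernoulli (same height): P_lower − P_upper = ½ρ(v_upper² − v_lower²).
ΔP = ½·1.24·(115² − 101²) = 1870 Pa.

1870 Pa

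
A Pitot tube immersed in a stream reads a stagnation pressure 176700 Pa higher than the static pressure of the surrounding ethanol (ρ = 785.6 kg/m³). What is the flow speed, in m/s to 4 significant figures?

The dynamic pressure equals the rise in static pressure at the stagnation point: ΔP = ½ρv².
v = √(2ΔP/ρ) = √(2·176700/785.6) = 21.21 m/s.

v ≈ 21.21 m/s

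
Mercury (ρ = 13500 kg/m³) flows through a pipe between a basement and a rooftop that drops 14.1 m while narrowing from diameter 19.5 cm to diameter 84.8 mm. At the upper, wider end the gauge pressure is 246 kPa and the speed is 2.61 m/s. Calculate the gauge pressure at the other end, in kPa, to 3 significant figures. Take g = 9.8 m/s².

Continuity gives A₁v₁ = A₂v₂, so v₂ = (299 cm²)/(56.5 cm²) × 2.61 m/s = 13.8 m/s.
Bernoulli: P₁ + ½ρv₁² + ρg h₁ = P₂ + ½ρv₂² + ρg h₂, so P₂ = P₁ + ½ρ(v₁² − v₂²) − ρg(h₂ − h₁).
P₂ = 246000 + ½·13500·(2.61² − 13.8²) − 13500·9.8·(−14.1) = 246000 + (-1240000) − (-1870000) = 872000 Pa.

P₂ ≈ 872 kPa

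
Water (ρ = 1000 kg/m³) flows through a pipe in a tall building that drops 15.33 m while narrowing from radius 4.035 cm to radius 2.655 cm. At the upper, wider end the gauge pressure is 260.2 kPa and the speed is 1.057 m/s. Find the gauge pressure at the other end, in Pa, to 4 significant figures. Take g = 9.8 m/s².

P₂ = 408000 Pa

Mass conservation (A₁v₁ = A₂v₂) gives v₂ = 1.057 × 51.15/22.15 = 2.441 m/s.
Energy conservation along the streamline gives P₂ = P₁ − ½ρ(v₂² − v₁²) − ρg(h₂ − h₁).
P₂ = 260200 + ½·1000·(1.057² − 2.441²) − 1000·9.8·(−15.33) = 260200 + (-2422) − (-150200) = 408000 Pa.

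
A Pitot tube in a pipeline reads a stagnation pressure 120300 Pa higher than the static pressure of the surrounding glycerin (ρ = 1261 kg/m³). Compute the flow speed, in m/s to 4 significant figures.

At the stagnation point the flow is brought to rest, so Bernoulli gives P_stag − P_static = ½ρv².
v = √(2ΔP/ρ) = √(2·120300/1261) = 13.81 m/s.

v = 13.81 m/s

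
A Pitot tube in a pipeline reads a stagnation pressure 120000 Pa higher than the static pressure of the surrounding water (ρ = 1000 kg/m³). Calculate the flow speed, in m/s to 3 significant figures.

v = 15.5 m/s

The dynamic pressure equals the rise in static pressure at the stagnation point: ΔP = ½ρv².
v = √(2ΔP/ρ) = √(2·120000/1000) = 15.5 m/s.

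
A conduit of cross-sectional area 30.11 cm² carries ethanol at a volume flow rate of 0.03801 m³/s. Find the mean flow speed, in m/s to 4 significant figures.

v ≈ 12.62 m/s

Q = 0.03801 m³/s = 0.03801 m³/s.
v = Q/A = 0.03801 / 0.003011 = 12.62 m/s.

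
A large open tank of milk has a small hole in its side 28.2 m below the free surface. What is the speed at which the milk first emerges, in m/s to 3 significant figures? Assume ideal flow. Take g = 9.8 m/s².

v ≈ 23.5 m/s

With the surface at rest and both surface and jet at atmospheric pressure, Bernoulli gives ρg h = ½ρv², so v = √(2gh) = √(2·9.8·28.2) = 23.5 m/s.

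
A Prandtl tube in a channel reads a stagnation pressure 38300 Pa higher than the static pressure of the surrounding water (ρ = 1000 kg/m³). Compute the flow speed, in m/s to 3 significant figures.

8.75 m/s

Bernoulli between the free stream and the stagnation point: ½ρv² = P_stag − P_static.
v = √(2ΔP/ρ) = √(2·38300/1000) = 8.75 m/s.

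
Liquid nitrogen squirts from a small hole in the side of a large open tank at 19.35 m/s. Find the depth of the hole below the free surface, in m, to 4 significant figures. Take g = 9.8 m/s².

19.10 m

For a small hole in a large open tank, ½v² = gh, giving h = v²/(2g).
h = 19.35²/(2·9.8) = 374.4/19.60 = 19.10 m.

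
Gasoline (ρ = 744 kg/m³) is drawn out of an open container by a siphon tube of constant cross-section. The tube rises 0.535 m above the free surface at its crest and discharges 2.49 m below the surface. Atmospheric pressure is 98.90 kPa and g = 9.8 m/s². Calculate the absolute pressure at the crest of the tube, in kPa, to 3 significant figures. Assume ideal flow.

The outlet speed comes from Torricelli: v = √(2g·2.49) = 6.99 m/s.
Continuity keeps v the same throughout the tube; from surface to crest, P_atm + 0 = P_top + ½ρv² + ρg·h_top.
P_top = 98900 − ½·744·6.99² − 744·9.8·0.535 = 76800 Pa.

P_top ≈ 76.8 kPa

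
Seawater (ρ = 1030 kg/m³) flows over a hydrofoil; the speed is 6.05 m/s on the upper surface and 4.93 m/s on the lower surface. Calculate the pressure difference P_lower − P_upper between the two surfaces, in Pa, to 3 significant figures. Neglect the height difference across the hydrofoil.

ΔP ≈ 6330 Pa

With negligible Δh, P + ½ρv² is constant, so P_low − P_up = ½ρ(v_up² − v_low²).
ΔP = ½·1030·(6.05² − 4.93²) = 6330 Pa.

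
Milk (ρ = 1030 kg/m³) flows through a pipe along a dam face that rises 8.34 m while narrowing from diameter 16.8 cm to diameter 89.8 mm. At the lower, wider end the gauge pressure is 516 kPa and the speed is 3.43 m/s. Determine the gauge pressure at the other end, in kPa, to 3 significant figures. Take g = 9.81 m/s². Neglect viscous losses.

Mass conservation (A₁v₁ = A₂v₂) gives v₂ = 3.43 × 222/63.3 = 12.0 m/s.
Bernoulli: P₁ + ½ρv₁² + ρg h₁ = P₂ + ½ρv₂² + ρg h₂, so P₂ = P₁ + ½ρ(v₁² − v₂²) − ρg(h₂ − h₁).
P₂ = 516000 + ½·1030·(3.43² − 12.0²) − 1030·9.81·(+8.34) = 516000 + (-68200) − (84300) = 364000 Pa.

364 kPa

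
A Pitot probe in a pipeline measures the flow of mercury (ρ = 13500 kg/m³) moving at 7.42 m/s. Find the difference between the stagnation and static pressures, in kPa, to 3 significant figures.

Bernoulli between the free stream and the stagnation point: ½ρv² = P_stag − P_static.
ΔP = ½·13500·7.42² = 372000 Pa.

ΔP ≈ 372 kPa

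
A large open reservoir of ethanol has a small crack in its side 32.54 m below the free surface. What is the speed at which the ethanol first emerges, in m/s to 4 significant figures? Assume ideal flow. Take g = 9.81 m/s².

With the surface at rest and both surface and jet at atmospheric pressure, Bernoulli gives ρg h = ½ρv², so v = √(2gh) = √(2·9.81·32.54) = 25.27 m/s.

25.27 m/s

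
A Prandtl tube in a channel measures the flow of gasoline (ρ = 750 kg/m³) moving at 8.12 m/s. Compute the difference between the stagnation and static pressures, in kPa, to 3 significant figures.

24.7 kPa

The dynamic pressure equals the rise in static pressure at the stagnation point: ΔP = ½ρv².
ΔP = ½·750·8.12² = 24700 Pa.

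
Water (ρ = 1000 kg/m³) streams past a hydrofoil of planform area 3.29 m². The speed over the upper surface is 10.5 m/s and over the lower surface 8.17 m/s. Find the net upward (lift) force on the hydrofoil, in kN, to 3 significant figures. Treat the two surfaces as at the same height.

71.6 kN

From P + ½ρv² = const at equal height, P_low − P_up = ½ρ(v_up² − v_low²).
ΔP = ½·1000·(10.5² − 8.17²) = 21800 Pa.
Lift = ΔP · A = 21800 × 3.29 = 71600 N.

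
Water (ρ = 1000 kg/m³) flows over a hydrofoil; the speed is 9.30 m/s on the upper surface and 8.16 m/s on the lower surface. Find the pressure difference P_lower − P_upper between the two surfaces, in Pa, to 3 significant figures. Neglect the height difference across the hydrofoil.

9950 Pa

The pressure is lower where the speed is higher: ΔP = ½ρ(v_up² − v_low²).
ΔP = ½·1000·(9.30² − 8.16²) = 9950 Pa.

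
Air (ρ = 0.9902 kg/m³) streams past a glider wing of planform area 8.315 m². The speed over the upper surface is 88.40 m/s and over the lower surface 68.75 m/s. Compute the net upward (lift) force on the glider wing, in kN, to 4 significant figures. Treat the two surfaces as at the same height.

F = 12.71 kN

The faster flow above has the lower pressure; Bernoulli (same height) gives ΔP = ½ρ(v_up² − v_low²).
ΔP = ½·0.9902·(88.40² − 68.75²) = 1529 Pa.
Lift = ΔP · A = 1529 × 8.315 = 12710 N.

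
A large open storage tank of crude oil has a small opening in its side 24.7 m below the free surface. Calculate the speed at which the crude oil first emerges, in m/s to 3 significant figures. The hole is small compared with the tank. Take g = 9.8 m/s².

The surface is effectively still and both ends are open, so ½v² = gh and v = √(2·9.8·24.7) = 22.0 m/s.

v = 22.0 m/s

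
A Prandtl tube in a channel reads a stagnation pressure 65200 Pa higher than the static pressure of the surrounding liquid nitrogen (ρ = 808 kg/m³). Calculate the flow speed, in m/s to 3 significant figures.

The dynamic pressure equals the rise in static pressure at the stagnation point: ΔP = ½ρv².
v = √(2ΔP/ρ) = √(2·65200/808) = 12.7 m/s.

12.7 m/s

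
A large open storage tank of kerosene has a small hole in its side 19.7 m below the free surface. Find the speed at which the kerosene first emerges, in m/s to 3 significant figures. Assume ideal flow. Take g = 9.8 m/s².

With the surface at rest and both surface and jet at atmospheric pressure, Bernoulli gives ρg h = ½ρv², so v = √(2gh) = √(2·9.8·19.7) = 19.6 m/s.

v ≈ 19.6 m/s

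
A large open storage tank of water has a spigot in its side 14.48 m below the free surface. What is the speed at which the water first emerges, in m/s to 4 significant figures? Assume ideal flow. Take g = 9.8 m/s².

v = 16.85 m/s

Torricelli's result v = √(2gh) gives v = √(2·9.8·14.48) = 16.85 m/s.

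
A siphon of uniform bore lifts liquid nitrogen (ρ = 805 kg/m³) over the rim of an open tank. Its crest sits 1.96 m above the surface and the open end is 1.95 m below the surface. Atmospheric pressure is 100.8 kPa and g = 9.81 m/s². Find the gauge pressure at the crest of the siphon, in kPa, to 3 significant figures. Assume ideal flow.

P_gauge ≈ -30.9 kPa

Bernoulli surface→outlet gives ½v² = g·h_out, so v = √(2·9.81·1.95) = 6.19 m/s.
Continuity keeps v the same throughout the tube; from surface to crest, P_atm + 0 = P_top + ½ρv² + ρg·h_top.
P_top = 100800 − ½·805·6.19² − 805·9.81·1.96 = 69900 Pa. So P_gauge = P_top − P_atm = -30900 Pa.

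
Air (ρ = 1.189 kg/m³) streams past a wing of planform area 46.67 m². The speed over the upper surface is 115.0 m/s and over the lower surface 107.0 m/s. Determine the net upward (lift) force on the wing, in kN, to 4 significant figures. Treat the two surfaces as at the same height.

From P + ½ρv² = const at equal height, P_low − P_up = ½ρ(v_up² − v_low²).
ΔP = ½·1.189·(115.0² − 107.0²) = 1056 Pa.
Lift = ΔP · A = 1056 × 46.67 = 49280 N.

49.28 kN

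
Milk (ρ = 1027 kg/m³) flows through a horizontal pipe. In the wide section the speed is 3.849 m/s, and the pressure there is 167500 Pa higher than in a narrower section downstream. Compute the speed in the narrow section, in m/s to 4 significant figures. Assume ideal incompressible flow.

v₂ = 18.47 m/s

Along the level pipe P + ½ρv² is conserved, hence v₂² = v₁² + 2(P₁ − P₂)/ρ.
v₂ = √(3.849² + 2·167500/1027) = √(14.81 + 326.2) = 18.47 m/s.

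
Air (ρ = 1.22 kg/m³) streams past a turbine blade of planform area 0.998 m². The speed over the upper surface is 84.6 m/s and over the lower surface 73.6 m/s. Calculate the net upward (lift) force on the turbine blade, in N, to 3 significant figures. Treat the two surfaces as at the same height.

From P + ½ρv² = const at equal height, P_low − P_up = ½ρ(v_up² − v_low²).
ΔP = ½·1.22·(84.6² − 73.6²) = 1060 Pa.
Lift = ΔP · A = 1060 × 0.998 = 1060 N.

1060 N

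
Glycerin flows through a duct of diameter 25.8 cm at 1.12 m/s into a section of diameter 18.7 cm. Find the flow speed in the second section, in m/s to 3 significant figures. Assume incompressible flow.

v₂ = 2.13 m/s

By continuity, v₂ = v₁·A₁/A₂ = 1.12·(523/275) = 2.13 m/s.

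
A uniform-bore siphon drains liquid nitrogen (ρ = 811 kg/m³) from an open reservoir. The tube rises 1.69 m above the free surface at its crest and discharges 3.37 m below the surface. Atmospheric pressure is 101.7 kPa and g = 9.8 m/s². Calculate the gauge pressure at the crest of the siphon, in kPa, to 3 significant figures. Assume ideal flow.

P_gauge ≈ -40.2 kPa

From the surface to the outlet (both open to atmosphere, surface at rest): v = √(2g·h_out) = √(2·9.8·3.37) = 8.13 m/s.
With constant cross-section the crest speed equals v; applying Bernoulli from the surface up to the crest, P_top = P_atm − ½ρv² − ρg·h_top.
P_top = 101700 − ½·811·8.13² − 811·9.8·1.69 = 61500 Pa. So P_gauge = P_top − P_atm = -40200 Pa.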